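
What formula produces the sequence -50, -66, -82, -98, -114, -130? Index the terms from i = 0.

Check differences: -66 - -50 = -16
-82 - -66 = -16
Common difference d = -16.
First term a = -50.
Formula: S_i = -50 - 16*i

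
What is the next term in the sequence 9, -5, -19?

Differences: -5 - 9 = -14
This is an arithmetic sequence with common difference d = -14.
Next term = -19 + -14 = -33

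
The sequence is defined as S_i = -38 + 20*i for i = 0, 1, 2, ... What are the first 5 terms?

This is an arithmetic sequence.
i=0: S_0 = -38 + 20*0 = -38
i=1: S_1 = -38 + 20*1 = -18
i=2: S_2 = -38 + 20*2 = 2
i=3: S_3 = -38 + 20*3 = 22
i=4: S_4 = -38 + 20*4 = 42
The first 5 terms are: [-38, -18, 2, 22, 42]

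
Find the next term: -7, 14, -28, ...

Ratios: 14 / -7 = -2.0
This is a geometric sequence with common ratio r = -2.
Next term = -28 * -2 = 56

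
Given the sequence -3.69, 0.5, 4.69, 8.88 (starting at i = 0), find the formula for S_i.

Check differences: 0.5 - -3.69 = 4.19
4.69 - 0.5 = 4.19
Common difference d = 4.19.
First term a = -3.69.
Formula: S_i = -3.69 + 4.19*i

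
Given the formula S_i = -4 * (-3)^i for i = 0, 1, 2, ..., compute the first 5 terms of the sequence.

This is a geometric sequence.
i=0: S_0 = -4 * (-3)^0 = -4
i=1: S_1 = -4 * (-3)^1 = 12
i=2: S_2 = -4 * (-3)^2 = -36
i=3: S_3 = -4 * (-3)^3 = 108
i=4: S_4 = -4 * (-3)^4 = -324
The first 5 terms are: [-4, 12, -36, 108, -324]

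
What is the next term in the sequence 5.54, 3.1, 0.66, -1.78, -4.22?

Differences: 3.1 - 5.54 = -2.44
This is an arithmetic sequence with common difference d = -2.44.
Next term = -4.22 + -2.44 = -6.66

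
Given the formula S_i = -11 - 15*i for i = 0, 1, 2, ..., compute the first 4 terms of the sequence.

This is an arithmetic sequence.
i=0: S_0 = -11 + -15*0 = -11
i=1: S_1 = -11 + -15*1 = -26
i=2: S_2 = -11 + -15*2 = -41
i=3: S_3 = -11 + -15*3 = -56
The first 4 terms are: [-11, -26, -41, -56]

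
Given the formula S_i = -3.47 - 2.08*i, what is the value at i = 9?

S_9 = -3.47 + -2.08*9 = -3.47 + -18.72 = -22.19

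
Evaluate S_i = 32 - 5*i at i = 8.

S_8 = 32 + -5*8 = 32 + -40 = -8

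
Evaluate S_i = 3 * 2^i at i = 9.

S_9 = 3 * 2^9 = 3 * 512 = 1536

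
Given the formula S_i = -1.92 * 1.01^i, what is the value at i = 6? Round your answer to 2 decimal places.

S_6 = -1.92 * 1.01^6 ≈ -1.92 * 1.0615 ≈ -2.04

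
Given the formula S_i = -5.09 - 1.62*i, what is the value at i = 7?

S_7 = -5.09 + -1.62*7 = -5.09 + -11.34 = -16.43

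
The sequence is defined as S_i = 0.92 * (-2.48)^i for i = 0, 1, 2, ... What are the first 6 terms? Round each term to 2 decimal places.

This is a geometric sequence.
i=0: S_0 = 0.92 * (-2.48)^0 = 0.92
i=1: S_1 = 0.92 * (-2.48)^1 ≈ -2.28
i=2: S_2 = 0.92 * (-2.48)^2 ≈ 5.66
i=3: S_3 = 0.92 * (-2.48)^3 ≈ -14.03
i=4: S_4 = 0.92 * (-2.48)^4 ≈ 34.8
i=5: S_5 = 0.92 * (-2.48)^5 ≈ -86.31
The first 6 terms are: [0.92, -2.28, 5.66, -14.03, 34.8, -86.31]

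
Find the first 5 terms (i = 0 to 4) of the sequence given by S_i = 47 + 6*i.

This is an arithmetic sequence.
i=0: S_0 = 47 + 6*0 = 47
i=1: S_1 = 47 + 6*1 = 53
i=2: S_2 = 47 + 6*2 = 59
i=3: S_3 = 47 + 6*3 = 65
i=4: S_4 = 47 + 6*4 = 71
The first 5 terms are: [47, 53, 59, 65, 71]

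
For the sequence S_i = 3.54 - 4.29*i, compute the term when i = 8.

S_8 = 3.54 + -4.29*8 = 3.54 + -34.32 = -30.78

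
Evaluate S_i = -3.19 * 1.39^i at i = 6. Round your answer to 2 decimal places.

S_6 = -3.19 * 1.39^6 ≈ -3.19 * 7.2125 ≈ -23.01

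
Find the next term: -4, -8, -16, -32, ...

Ratios: -8 / -4 = 2.0
This is a geometric sequence with common ratio r = 2.
Next term = -32 * 2 = -64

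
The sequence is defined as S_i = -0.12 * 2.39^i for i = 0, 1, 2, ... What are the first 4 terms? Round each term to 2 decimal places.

This is a geometric sequence.
i=0: S_0 = -0.12 * 2.39^0 = -0.12
i=1: S_1 = -0.12 * 2.39^1 ≈ -0.29
i=2: S_2 = -0.12 * 2.39^2 ≈ -0.69
i=3: S_3 = -0.12 * 2.39^3 ≈ -1.64
The first 4 terms are: [-0.12, -0.29, -0.69, -1.64]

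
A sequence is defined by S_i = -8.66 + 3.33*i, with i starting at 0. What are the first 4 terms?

This is an arithmetic sequence.
i=0: S_0 = -8.66 + 3.33*0 = -8.66
i=1: S_1 = -8.66 + 3.33*1 = -5.33
i=2: S_2 = -8.66 + 3.33*2 = -2.0
i=3: S_3 = -8.66 + 3.33*3 = 1.33
The first 4 terms are: [-8.66, -5.33, -2.0, 1.33]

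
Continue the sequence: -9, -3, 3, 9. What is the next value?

Differences: -3 - -9 = 6
This is an arithmetic sequence with common difference d = 6.
Next term = 9 + 6 = 15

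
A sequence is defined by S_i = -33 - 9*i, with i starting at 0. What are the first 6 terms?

This is an arithmetic sequence.
i=0: S_0 = -33 + -9*0 = -33
i=1: S_1 = -33 + -9*1 = -42
i=2: S_2 = -33 + -9*2 = -51
i=3: S_3 = -33 + -9*3 = -60
i=4: S_4 = -33 + -9*4 = -69
i=5: S_5 = -33 + -9*5 = -78
The first 6 terms are: [-33, -42, -51, -60, -69, -78]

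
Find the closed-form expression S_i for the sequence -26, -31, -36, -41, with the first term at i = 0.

Check differences: -31 - -26 = -5
-36 - -31 = -5
Common difference d = -5.
First term a = -26.
Formula: S_i = -26 - 5*i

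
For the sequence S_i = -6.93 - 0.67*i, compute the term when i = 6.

S_6 = -6.93 + -0.67*6 = -6.93 + -4.02 = -10.95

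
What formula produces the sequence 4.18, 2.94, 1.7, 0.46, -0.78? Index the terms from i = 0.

Check differences: 2.94 - 4.18 = -1.24
1.7 - 2.94 = -1.24
Common difference d = -1.24.
First term a = 4.18.
Formula: S_i = 4.18 - 1.24*i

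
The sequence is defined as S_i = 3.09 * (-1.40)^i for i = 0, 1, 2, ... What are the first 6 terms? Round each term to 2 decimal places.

This is a geometric sequence.
i=0: S_0 = 3.09 * (-1.4)^0 = 3.09
i=1: S_1 = 3.09 * (-1.4)^1 ≈ -4.33
i=2: S_2 = 3.09 * (-1.4)^2 ≈ 6.06
i=3: S_3 = 3.09 * (-1.4)^3 ≈ -8.48
i=4: S_4 = 3.09 * (-1.4)^4 ≈ 11.87
i=5: S_5 = 3.09 * (-1.4)^5 ≈ -16.62
The first 6 terms are: [3.09, -4.33, 6.06, -8.48, 11.87, -16.62]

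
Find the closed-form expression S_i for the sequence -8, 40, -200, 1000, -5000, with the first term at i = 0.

Check ratios: 40 / -8 = -5.0
Common ratio r = -5.
First term a = -8.
Formula: S_i = -8 * (-5)^i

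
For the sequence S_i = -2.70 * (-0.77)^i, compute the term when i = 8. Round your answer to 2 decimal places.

S_8 = -2.7 * (-0.77)^8 ≈ -2.7 * 0.1236 ≈ -0.33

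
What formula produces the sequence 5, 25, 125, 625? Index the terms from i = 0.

Check ratios: 25 / 5 = 5.0
Common ratio r = 5.
First term a = 5.
Formula: S_i = 5 * 5^i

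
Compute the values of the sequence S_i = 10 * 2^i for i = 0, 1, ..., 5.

This is a geometric sequence.
i=0: S_0 = 10 * 2^0 = 10
i=1: S_1 = 10 * 2^1 = 20
i=2: S_2 = 10 * 2^2 = 40
i=3: S_3 = 10 * 2^3 = 80
i=4: S_4 = 10 * 2^4 = 160
i=5: S_5 = 10 * 2^5 = 320
The first 6 terms are: [10, 20, 40, 80, 160, 320]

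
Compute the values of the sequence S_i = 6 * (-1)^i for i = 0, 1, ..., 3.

This is a geometric sequence.
i=0: S_0 = 6 * (-1)^0 = 6
i=1: S_1 = 6 * (-1)^1 = -6
i=2: S_2 = 6 * (-1)^2 = 6
i=3: S_3 = 6 * (-1)^3 = -6
The first 4 terms are: [6, -6, 6, -6]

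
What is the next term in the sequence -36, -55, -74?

Differences: -55 - -36 = -19
This is an arithmetic sequence with common difference d = -19.
Next term = -74 + -19 = -93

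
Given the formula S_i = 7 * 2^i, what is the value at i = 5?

S_5 = 7 * 2^5 = 7 * 32 = 224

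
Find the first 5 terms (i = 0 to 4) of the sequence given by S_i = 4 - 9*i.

This is an arithmetic sequence.
i=0: S_0 = 4 + -9*0 = 4
i=1: S_1 = 4 + -9*1 = -5
i=2: S_2 = 4 + -9*2 = -14
i=3: S_3 = 4 + -9*3 = -23
i=4: S_4 = 4 + -9*4 = -32
The first 5 terms are: [4, -5, -14, -23, -32]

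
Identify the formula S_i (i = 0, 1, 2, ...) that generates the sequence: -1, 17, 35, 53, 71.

Check differences: 17 - -1 = 18
35 - 17 = 18
Common difference d = 18.
First term a = -1.
Formula: S_i = -1 + 18*i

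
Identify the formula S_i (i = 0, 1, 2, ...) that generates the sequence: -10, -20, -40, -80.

Check ratios: -20 / -10 = 2.0
Common ratio r = 2.
First term a = -10.
Formula: S_i = -10 * 2^i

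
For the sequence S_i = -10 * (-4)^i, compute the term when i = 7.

S_7 = -10 * (-4)^7 = -10 * -16384 = 163840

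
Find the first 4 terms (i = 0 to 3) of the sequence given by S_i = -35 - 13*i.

This is an arithmetic sequence.
i=0: S_0 = -35 + -13*0 = -35
i=1: S_1 = -35 + -13*1 = -48
i=2: S_2 = -35 + -13*2 = -61
i=3: S_3 = -35 + -13*3 = -74
The first 4 terms are: [-35, -48, -61, -74]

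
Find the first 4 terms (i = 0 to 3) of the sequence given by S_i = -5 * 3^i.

This is a geometric sequence.
i=0: S_0 = -5 * 3^0 = -5
i=1: S_1 = -5 * 3^1 = -15
i=2: S_2 = -5 * 3^2 = -45
i=3: S_3 = -5 * 3^3 = -135
The first 4 terms are: [-5, -15, -45, -135]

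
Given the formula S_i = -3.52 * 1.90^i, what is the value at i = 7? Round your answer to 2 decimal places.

S_7 = -3.52 * 1.9^7 ≈ -3.52 * 89.3872 ≈ -314.64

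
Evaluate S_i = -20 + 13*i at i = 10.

S_10 = -20 + 13*10 = -20 + 130 = 110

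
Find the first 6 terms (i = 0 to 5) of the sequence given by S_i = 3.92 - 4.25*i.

This is an arithmetic sequence.
i=0: S_0 = 3.92 + -4.25*0 = 3.92
i=1: S_1 = 3.92 + -4.25*1 = -0.33
i=2: S_2 = 3.92 + -4.25*2 = -4.58
i=3: S_3 = 3.92 + -4.25*3 = -8.83
i=4: S_4 = 3.92 + -4.25*4 = -13.08
i=5: S_5 = 3.92 + -4.25*5 = -17.33
The first 6 terms are: [3.92, -0.33, -4.58, -8.83, -13.08, -17.33]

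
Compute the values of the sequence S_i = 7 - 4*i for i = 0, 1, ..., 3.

This is an arithmetic sequence.
i=0: S_0 = 7 + -4*0 = 7
i=1: S_1 = 7 + -4*1 = 3
i=2: S_2 = 7 + -4*2 = -1
i=3: S_3 = 7 + -4*3 = -5
The first 4 terms are: [7, 3, -1, -5]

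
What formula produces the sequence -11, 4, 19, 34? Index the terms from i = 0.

Check differences: 4 - -11 = 15
19 - 4 = 15
Common difference d = 15.
First term a = -11.
Formula: S_i = -11 + 15*i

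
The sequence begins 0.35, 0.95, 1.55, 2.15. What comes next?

Differences: 0.95 - 0.35 = 0.6
This is an arithmetic sequence with common difference d = 0.6.
Next term = 2.15 + 0.6 = 2.75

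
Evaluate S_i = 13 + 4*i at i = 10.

S_10 = 13 + 4*10 = 13 + 40 = 53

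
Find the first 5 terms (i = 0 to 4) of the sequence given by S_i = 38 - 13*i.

This is an arithmetic sequence.
i=0: S_0 = 38 + -13*0 = 38
i=1: S_1 = 38 + -13*1 = 25
i=2: S_2 = 38 + -13*2 = 12
i=3: S_3 = 38 + -13*3 = -1
i=4: S_4 = 38 + -13*4 = -14
The first 5 terms are: [38, 25, 12, -1, -14]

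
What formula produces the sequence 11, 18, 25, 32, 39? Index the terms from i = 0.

Check differences: 18 - 11 = 7
25 - 18 = 7
Common difference d = 7.
First term a = 11.
Formula: S_i = 11 + 7*i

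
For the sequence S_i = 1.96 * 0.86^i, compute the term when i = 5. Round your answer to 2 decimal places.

S_5 = 1.96 * 0.86^5 ≈ 1.96 * 0.4704 ≈ 0.92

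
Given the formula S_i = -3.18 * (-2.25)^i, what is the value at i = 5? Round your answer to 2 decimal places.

S_5 = -3.18 * (-2.25)^5 ≈ -3.18 * -57.665 ≈ 183.37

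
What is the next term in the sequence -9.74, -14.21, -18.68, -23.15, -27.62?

Differences: -14.21 - -9.74 = -4.47
This is an arithmetic sequence with common difference d = -4.47.
Next term = -27.62 + -4.47 = -32.09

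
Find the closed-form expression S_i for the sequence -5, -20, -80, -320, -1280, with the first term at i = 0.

Check ratios: -20 / -5 = 4.0
Common ratio r = 4.
First term a = -5.
Formula: S_i = -5 * 4^i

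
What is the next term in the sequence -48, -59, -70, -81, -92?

Differences: -59 - -48 = -11
This is an arithmetic sequence with common difference d = -11.
Next term = -92 + -11 = -103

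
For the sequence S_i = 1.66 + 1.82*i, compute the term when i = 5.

S_5 = 1.66 + 1.82*5 = 1.66 + 9.1 = 10.76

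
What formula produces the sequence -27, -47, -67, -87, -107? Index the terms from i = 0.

Check differences: -47 - -27 = -20
-67 - -47 = -20
Common difference d = -20.
First term a = -27.
Formula: S_i = -27 - 20*i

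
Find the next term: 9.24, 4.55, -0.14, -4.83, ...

Differences: 4.55 - 9.24 = -4.69
This is an arithmetic sequence with common difference d = -4.69.
Next term = -4.83 + -4.69 = -9.52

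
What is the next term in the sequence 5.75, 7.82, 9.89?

Differences: 7.82 - 5.75 = 2.07
This is an arithmetic sequence with common difference d = 2.07.
Next term = 9.89 + 2.07 = 11.96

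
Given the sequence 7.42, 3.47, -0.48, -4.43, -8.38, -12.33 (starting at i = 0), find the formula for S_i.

Check differences: 3.47 - 7.42 = -3.95
-0.48 - 3.47 = -3.95
Common difference d = -3.95.
First term a = 7.42.
Formula: S_i = 7.42 - 3.95*i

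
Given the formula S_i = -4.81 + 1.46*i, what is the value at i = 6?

S_6 = -4.81 + 1.46*6 = -4.81 + 8.76 = 3.95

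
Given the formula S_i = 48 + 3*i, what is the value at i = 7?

S_7 = 48 + 3*7 = 48 + 21 = 69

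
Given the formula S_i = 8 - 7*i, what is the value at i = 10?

S_10 = 8 + -7*10 = 8 + -70 = -62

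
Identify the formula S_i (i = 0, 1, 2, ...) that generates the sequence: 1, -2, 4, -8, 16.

Check ratios: -2 / 1 = -2.0
Common ratio r = -2.
First term a = 1.
Formula: S_i = 1 * (-2)^i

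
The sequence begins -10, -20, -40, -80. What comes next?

Ratios: -20 / -10 = 2.0
This is a geometric sequence with common ratio r = 2.
Next term = -80 * 2 = -160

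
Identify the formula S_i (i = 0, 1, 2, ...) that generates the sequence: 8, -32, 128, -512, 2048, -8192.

Check ratios: -32 / 8 = -4.0
Common ratio r = -4.
First term a = 8.
Formula: S_i = 8 * (-4)^i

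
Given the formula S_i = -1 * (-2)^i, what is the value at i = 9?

S_9 = -1 * (-2)^9 = -1 * -512 = 512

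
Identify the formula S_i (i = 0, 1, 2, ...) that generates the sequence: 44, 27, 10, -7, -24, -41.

Check differences: 27 - 44 = -17
10 - 27 = -17
Common difference d = -17.
First term a = 44.
Formula: S_i = 44 - 17*i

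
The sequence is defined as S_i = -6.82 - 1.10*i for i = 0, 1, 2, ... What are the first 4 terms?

This is an arithmetic sequence.
i=0: S_0 = -6.82 + -1.1*0 = -6.82
i=1: S_1 = -6.82 + -1.1*1 = -7.92
i=2: S_2 = -6.82 + -1.1*2 = -9.02
i=3: S_3 = -6.82 + -1.1*3 = -10.12
The first 4 terms are: [-6.82, -7.92, -9.02, -10.12]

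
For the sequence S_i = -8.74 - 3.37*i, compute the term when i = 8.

S_8 = -8.74 + -3.37*8 = -8.74 + -26.96 = -35.7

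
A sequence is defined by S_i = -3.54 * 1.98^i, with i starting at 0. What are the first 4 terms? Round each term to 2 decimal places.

This is a geometric sequence.
i=0: S_0 = -3.54 * 1.98^0 = -3.54
i=1: S_1 = -3.54 * 1.98^1 ≈ -7.01
i=2: S_2 = -3.54 * 1.98^2 ≈ -13.88
i=3: S_3 = -3.54 * 1.98^3 ≈ -27.48
The first 4 terms are: [-3.54, -7.01, -13.88, -27.48]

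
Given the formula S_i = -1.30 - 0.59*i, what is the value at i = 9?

S_9 = -1.3 + -0.59*9 = -1.3 + -5.31 = -6.61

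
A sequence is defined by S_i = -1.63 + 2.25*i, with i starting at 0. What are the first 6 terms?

This is an arithmetic sequence.
i=0: S_0 = -1.63 + 2.25*0 = -1.63
i=1: S_1 = -1.63 + 2.25*1 = 0.62
i=2: S_2 = -1.63 + 2.25*2 = 2.87
i=3: S_3 = -1.63 + 2.25*3 = 5.12
i=4: S_4 = -1.63 + 2.25*4 = 7.37
i=5: S_5 = -1.63 + 2.25*5 = 9.62
The first 6 terms are: [-1.63, 0.62, 2.87, 5.12, 7.37, 9.62]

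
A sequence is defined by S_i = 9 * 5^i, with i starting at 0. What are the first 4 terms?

This is a geometric sequence.
i=0: S_0 = 9 * 5^0 = 9
i=1: S_1 = 9 * 5^1 = 45
i=2: S_2 = 9 * 5^2 = 225
i=3: S_3 = 9 * 5^3 = 1125
The first 4 terms are: [9, 45, 225, 1125]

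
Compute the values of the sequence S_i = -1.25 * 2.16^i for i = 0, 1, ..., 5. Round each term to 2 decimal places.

This is a geometric sequence.
i=0: S_0 = -1.25 * 2.16^0 = -1.25
i=1: S_1 = -1.25 * 2.16^1 = -2.7
i=2: S_2 = -1.25 * 2.16^2 ≈ -5.83
i=3: S_3 = -1.25 * 2.16^3 ≈ -12.6
i=4: S_4 = -1.25 * 2.16^4 ≈ -27.21
i=5: S_5 = -1.25 * 2.16^5 ≈ -58.77
The first 6 terms are: [-1.25, -2.7, -5.83, -12.6, -27.21, -58.77]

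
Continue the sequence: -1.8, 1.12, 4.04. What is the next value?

Differences: 1.12 - -1.8 = 2.92
This is an arithmetic sequence with common difference d = 2.92.
Next term = 4.04 + 2.92 = 6.96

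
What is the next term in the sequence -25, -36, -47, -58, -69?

Differences: -36 - -25 = -11
This is an arithmetic sequence with common difference d = -11.
Next term = -69 + -11 = -80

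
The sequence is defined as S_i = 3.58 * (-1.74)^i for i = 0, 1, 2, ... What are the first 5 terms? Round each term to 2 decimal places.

This is a geometric sequence.
i=0: S_0 = 3.58 * (-1.74)^0 = 3.58
i=1: S_1 = 3.58 * (-1.74)^1 ≈ -6.23
i=2: S_2 = 3.58 * (-1.74)^2 ≈ 10.84
i=3: S_3 = 3.58 * (-1.74)^3 ≈ -18.86
i=4: S_4 = 3.58 * (-1.74)^4 ≈ 32.82
The first 5 terms are: [3.58, -6.23, 10.84, -18.86, 32.82]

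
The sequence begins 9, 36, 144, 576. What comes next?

Ratios: 36 / 9 = 4.0
This is a geometric sequence with common ratio r = 4.
Next term = 576 * 4 = 2304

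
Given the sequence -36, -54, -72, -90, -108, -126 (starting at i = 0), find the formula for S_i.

Check differences: -54 - -36 = -18
-72 - -54 = -18
Common difference d = -18.
First term a = -36.
Formula: S_i = -36 - 18*i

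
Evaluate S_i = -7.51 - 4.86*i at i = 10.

S_10 = -7.51 + -4.86*10 = -7.51 + -48.6 = -56.11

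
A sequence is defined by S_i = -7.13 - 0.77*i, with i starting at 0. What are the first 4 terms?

This is an arithmetic sequence.
i=0: S_0 = -7.13 + -0.77*0 = -7.13
i=1: S_1 = -7.13 + -0.77*1 = -7.9
i=2: S_2 = -7.13 + -0.77*2 = -8.67
i=3: S_3 = -7.13 + -0.77*3 = -9.44
The first 4 terms are: [-7.13, -7.9, -8.67, -9.44]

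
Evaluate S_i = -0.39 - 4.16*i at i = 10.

S_10 = -0.39 + -4.16*10 = -0.39 + -41.6 = -41.99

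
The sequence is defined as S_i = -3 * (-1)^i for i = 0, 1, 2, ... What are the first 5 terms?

This is a geometric sequence.
i=0: S_0 = -3 * (-1)^0 = -3
i=1: S_1 = -3 * (-1)^1 = 3
i=2: S_2 = -3 * (-1)^2 = -3
i=3: S_3 = -3 * (-1)^3 = 3
i=4: S_4 = -3 * (-1)^4 = -3
The first 5 terms are: [-3, 3, -3, 3, -3]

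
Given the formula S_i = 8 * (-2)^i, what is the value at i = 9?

S_9 = 8 * (-2)^9 = 8 * -512 = -4096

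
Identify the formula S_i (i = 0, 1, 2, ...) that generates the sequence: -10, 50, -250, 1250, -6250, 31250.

Check ratios: 50 / -10 = -5.0
Common ratio r = -5.
First term a = -10.
Formula: S_i = -10 * (-5)^i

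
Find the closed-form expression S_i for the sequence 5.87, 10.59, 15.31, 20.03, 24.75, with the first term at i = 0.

Check differences: 10.59 - 5.87 = 4.72
15.31 - 10.59 = 4.72
Common difference d = 4.72.
First term a = 5.87.
Formula: S_i = 5.87 + 4.72*i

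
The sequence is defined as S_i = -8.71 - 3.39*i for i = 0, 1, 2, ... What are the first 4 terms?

This is an arithmetic sequence.
i=0: S_0 = -8.71 + -3.39*0 = -8.71
i=1: S_1 = -8.71 + -3.39*1 = -12.1
i=2: S_2 = -8.71 + -3.39*2 = -15.49
i=3: S_3 = -8.71 + -3.39*3 = -18.88
The first 4 terms are: [-8.71, -12.1, -15.49, -18.88]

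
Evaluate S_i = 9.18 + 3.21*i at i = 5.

S_5 = 9.18 + 3.21*5 = 9.18 + 16.05 = 25.23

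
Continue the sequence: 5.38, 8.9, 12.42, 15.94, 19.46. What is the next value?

Differences: 8.9 - 5.38 = 3.52
This is an arithmetic sequence with common difference d = 3.52.
Next term = 19.46 + 3.52 = 22.98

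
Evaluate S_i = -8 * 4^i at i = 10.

S_10 = -8 * 4^10 = -8 * 1048576 = -8388608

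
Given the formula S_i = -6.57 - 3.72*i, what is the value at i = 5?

S_5 = -6.57 + -3.72*5 = -6.57 + -18.6 = -25.17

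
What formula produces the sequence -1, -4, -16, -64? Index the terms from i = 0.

Check ratios: -4 / -1 = 4.0
Common ratio r = 4.
First term a = -1.
Formula: S_i = -1 * 4^i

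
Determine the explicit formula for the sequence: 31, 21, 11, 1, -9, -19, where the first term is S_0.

Check differences: 21 - 31 = -10
11 - 21 = -10
Common difference d = -10.
First term a = 31.
Formula: S_i = 31 - 10*i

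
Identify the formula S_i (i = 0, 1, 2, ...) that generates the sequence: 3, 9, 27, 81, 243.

Check ratios: 9 / 3 = 3.0
Common ratio r = 3.
First term a = 3.
Formula: S_i = 3 * 3^i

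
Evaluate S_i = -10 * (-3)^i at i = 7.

S_7 = -10 * (-3)^7 = -10 * -2187 = 21870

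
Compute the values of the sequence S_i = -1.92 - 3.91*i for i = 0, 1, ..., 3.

This is an arithmetic sequence.
i=0: S_0 = -1.92 + -3.91*0 = -1.92
i=1: S_1 = -1.92 + -3.91*1 = -5.83
i=2: S_2 = -1.92 + -3.91*2 = -9.74
i=3: S_3 = -1.92 + -3.91*3 = -13.65
The first 4 terms are: [-1.92, -5.83, -9.74, -13.65]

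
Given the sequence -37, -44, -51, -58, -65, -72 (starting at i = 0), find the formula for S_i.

Check differences: -44 - -37 = -7
-51 - -44 = -7
Common difference d = -7.
First term a = -37.
Formula: S_i = -37 - 7*i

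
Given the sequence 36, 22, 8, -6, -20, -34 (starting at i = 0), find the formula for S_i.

Check differences: 22 - 36 = -14
8 - 22 = -14
Common difference d = -14.
First term a = 36.
Formula: S_i = 36 - 14*i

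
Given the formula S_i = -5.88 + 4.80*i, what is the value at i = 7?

S_7 = -5.88 + 4.8*7 = -5.88 + 33.6 = 27.72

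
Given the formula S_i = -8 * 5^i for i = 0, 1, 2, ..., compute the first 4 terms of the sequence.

This is a geometric sequence.
i=0: S_0 = -8 * 5^0 = -8
i=1: S_1 = -8 * 5^1 = -40
i=2: S_2 = -8 * 5^2 = -200
i=3: S_3 = -8 * 5^3 = -1000
The first 4 terms are: [-8, -40, -200, -1000]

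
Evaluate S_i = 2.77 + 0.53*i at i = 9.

S_9 = 2.77 + 0.53*9 = 2.77 + 4.77 = 7.54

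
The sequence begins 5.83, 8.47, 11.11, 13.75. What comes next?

Differences: 8.47 - 5.83 = 2.64
This is an arithmetic sequence with common difference d = 2.64.
Next term = 13.75 + 2.64 = 16.39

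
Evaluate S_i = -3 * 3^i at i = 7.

S_7 = -3 * 3^7 = -3 * 2187 = -6561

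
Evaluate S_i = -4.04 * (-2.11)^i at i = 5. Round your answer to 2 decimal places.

S_5 = -4.04 * (-2.11)^5 ≈ -4.04 * -41.8227 ≈ 168.96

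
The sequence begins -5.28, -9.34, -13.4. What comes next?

Differences: -9.34 - -5.28 = -4.06
This is an arithmetic sequence with common difference d = -4.06.
Next term = -13.4 + -4.06 = -17.46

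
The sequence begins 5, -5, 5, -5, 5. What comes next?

Ratios: -5 / 5 = -1.0
This is a geometric sequence with common ratio r = -1.
Next term = 5 * -1 = -5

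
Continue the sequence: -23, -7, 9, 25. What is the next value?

Differences: -7 - -23 = 16
This is an arithmetic sequence with common difference d = 16.
Next term = 25 + 16 = 41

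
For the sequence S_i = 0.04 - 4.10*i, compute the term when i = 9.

S_9 = 0.04 + -4.1*9 = 0.04 + -36.9 = -36.86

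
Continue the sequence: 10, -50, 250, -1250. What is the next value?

Ratios: -50 / 10 = -5.0
This is a geometric sequence with common ratio r = -5.
Next term = -1250 * -5 = 6250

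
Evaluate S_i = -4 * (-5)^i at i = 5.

S_5 = -4 * (-5)^5 = -4 * -3125 = 12500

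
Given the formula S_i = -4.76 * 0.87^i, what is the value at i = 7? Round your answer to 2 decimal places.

S_7 = -4.76 * 0.87^7 ≈ -4.76 * 0.3773 ≈ -1.8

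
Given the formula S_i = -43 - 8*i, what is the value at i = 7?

S_7 = -43 + -8*7 = -43 + -56 = -99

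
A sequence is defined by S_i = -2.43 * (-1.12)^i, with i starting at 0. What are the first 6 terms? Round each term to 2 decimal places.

This is a geometric sequence.
i=0: S_0 = -2.43 * (-1.12)^0 = -2.43
i=1: S_1 = -2.43 * (-1.12)^1 ≈ 2.72
i=2: S_2 = -2.43 * (-1.12)^2 ≈ -3.05
i=3: S_3 = -2.43 * (-1.12)^3 ≈ 3.41
i=4: S_4 = -2.43 * (-1.12)^4 ≈ -3.82
i=5: S_5 = -2.43 * (-1.12)^5 ≈ 4.28
The first 6 terms are: [-2.43, 2.72, -3.05, 3.41, -3.82, 4.28]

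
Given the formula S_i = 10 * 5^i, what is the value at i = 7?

S_7 = 10 * 5^7 = 10 * 78125 = 781250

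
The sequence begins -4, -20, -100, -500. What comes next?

Ratios: -20 / -4 = 5.0
This is a geometric sequence with common ratio r = 5.
Next term = -500 * 5 = -2500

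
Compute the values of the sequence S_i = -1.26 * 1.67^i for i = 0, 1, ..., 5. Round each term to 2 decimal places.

This is a geometric sequence.
i=0: S_0 = -1.26 * 1.67^0 = -1.26
i=1: S_1 = -1.26 * 1.67^1 ≈ -2.1
i=2: S_2 = -1.26 * 1.67^2 ≈ -3.51
i=3: S_3 = -1.26 * 1.67^3 ≈ -5.87
i=4: S_4 = -1.26 * 1.67^4 ≈ -9.8
i=5: S_5 = -1.26 * 1.67^5 ≈ -16.37
The first 6 terms are: [-1.26, -2.1, -3.51, -5.87, -9.8, -16.37]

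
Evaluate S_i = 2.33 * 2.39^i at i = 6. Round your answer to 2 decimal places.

S_6 = 2.33 * 2.39^6 ≈ 2.33 * 186.3749 ≈ 434.25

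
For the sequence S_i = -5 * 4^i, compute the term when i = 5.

S_5 = -5 * 4^5 = -5 * 1024 = -5120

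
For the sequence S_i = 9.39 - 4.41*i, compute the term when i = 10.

S_10 = 9.39 + -4.41*10 = 9.39 + -44.1 = -34.71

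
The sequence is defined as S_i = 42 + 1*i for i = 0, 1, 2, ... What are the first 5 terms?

This is an arithmetic sequence.
i=0: S_0 = 42 + 1*0 = 42
i=1: S_1 = 42 + 1*1 = 43
i=2: S_2 = 42 + 1*2 = 44
i=3: S_3 = 42 + 1*3 = 45
i=4: S_4 = 42 + 1*4 = 46
The first 5 terms are: [42, 43, 44, 45, 46]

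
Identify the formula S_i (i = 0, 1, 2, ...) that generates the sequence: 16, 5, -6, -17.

Check differences: 5 - 16 = -11
-6 - 5 = -11
Common difference d = -11.
First term a = 16.
Formula: S_i = 16 - 11*i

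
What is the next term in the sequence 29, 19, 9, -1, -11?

Differences: 19 - 29 = -10
This is an arithmetic sequence with common difference d = -10.
Next term = -11 + -10 = -21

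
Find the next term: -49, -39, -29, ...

Differences: -39 - -49 = 10
This is an arithmetic sequence with common difference d = 10.
Next term = -29 + 10 = -19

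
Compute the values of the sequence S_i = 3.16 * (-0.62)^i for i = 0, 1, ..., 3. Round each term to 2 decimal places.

This is a geometric sequence.
i=0: S_0 = 3.16 * (-0.62)^0 = 3.16
i=1: S_1 = 3.16 * (-0.62)^1 ≈ -1.96
i=2: S_2 = 3.16 * (-0.62)^2 ≈ 1.21
i=3: S_3 = 3.16 * (-0.62)^3 ≈ -0.75
The first 4 terms are: [3.16, -1.96, 1.21, -0.75]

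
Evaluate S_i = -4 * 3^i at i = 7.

S_7 = -4 * 3^7 = -4 * 2187 = -8748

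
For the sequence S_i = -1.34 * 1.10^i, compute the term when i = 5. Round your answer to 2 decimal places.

S_5 = -1.34 * 1.1^5 ≈ -1.34 * 1.6105 ≈ -2.16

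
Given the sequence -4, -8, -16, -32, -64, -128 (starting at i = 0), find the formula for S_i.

Check ratios: -8 / -4 = 2.0
Common ratio r = 2.
First term a = -4.
Formula: S_i = -4 * 2^i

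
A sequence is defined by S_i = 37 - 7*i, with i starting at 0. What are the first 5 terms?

This is an arithmetic sequence.
i=0: S_0 = 37 + -7*0 = 37
i=1: S_1 = 37 + -7*1 = 30
i=2: S_2 = 37 + -7*2 = 23
i=3: S_3 = 37 + -7*3 = 16
i=4: S_4 = 37 + -7*4 = 9
The first 5 terms are: [37, 30, 23, 16, 9]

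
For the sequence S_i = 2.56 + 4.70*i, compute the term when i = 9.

S_9 = 2.56 + 4.7*9 = 2.56 + 42.3 = 44.86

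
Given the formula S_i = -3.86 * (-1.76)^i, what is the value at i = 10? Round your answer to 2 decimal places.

S_10 = -3.86 * (-1.76)^10 ≈ -3.86 * 285.185 ≈ -1100.81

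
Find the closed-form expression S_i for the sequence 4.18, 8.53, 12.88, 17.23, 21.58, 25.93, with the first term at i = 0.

Check differences: 8.53 - 4.18 = 4.35
12.88 - 8.53 = 4.35
Common difference d = 4.35.
First term a = 4.18.
Formula: S_i = 4.18 + 4.35*i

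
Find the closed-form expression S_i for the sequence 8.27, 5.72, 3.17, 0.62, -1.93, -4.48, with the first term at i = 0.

Check differences: 5.72 - 8.27 = -2.55
3.17 - 5.72 = -2.55
Common difference d = -2.55.
First term a = 8.27.
Formula: S_i = 8.27 - 2.55*i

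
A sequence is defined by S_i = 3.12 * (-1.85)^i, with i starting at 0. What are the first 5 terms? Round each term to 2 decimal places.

This is a geometric sequence.
i=0: S_0 = 3.12 * (-1.85)^0 = 3.12
i=1: S_1 = 3.12 * (-1.85)^1 ≈ -5.77
i=2: S_2 = 3.12 * (-1.85)^2 ≈ 10.68
i=3: S_3 = 3.12 * (-1.85)^3 ≈ -19.75
i=4: S_4 = 3.12 * (-1.85)^4 ≈ 36.55
The first 5 terms are: [3.12, -5.77, 10.68, -19.75, 36.55]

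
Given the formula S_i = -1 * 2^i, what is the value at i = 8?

S_8 = -1 * 2^8 = -1 * 256 = -256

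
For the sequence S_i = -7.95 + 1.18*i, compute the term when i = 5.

S_5 = -7.95 + 1.18*5 = -7.95 + 5.9 = -2.05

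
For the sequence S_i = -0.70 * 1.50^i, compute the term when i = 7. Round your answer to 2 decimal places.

S_7 = -0.7 * 1.5^7 ≈ -0.7 * 17.0859 ≈ -11.96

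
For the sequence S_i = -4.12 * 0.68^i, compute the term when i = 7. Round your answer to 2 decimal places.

S_7 = -4.12 * 0.68^7 ≈ -4.12 * 0.0672 ≈ -0.28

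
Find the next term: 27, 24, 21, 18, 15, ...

Differences: 24 - 27 = -3
This is an arithmetic sequence with common difference d = -3.
Next term = 15 + -3 = 12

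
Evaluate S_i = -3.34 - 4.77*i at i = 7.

S_7 = -3.34 + -4.77*7 = -3.34 + -33.39 = -36.73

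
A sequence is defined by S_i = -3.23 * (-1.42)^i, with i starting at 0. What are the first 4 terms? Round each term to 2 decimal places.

This is a geometric sequence.
i=0: S_0 = -3.23 * (-1.42)^0 = -3.23
i=1: S_1 = -3.23 * (-1.42)^1 ≈ 4.59
i=2: S_2 = -3.23 * (-1.42)^2 ≈ -6.51
i=3: S_3 = -3.23 * (-1.42)^3 ≈ 9.25
The first 4 terms are: [-3.23, 4.59, -6.51, 9.25]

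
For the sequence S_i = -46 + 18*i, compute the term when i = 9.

S_9 = -46 + 18*9 = -46 + 162 = 116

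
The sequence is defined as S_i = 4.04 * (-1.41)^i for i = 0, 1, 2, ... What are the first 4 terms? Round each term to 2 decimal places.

This is a geometric sequence.
i=0: S_0 = 4.04 * (-1.41)^0 = 4.04
i=1: S_1 = 4.04 * (-1.41)^1 ≈ -5.7
i=2: S_2 = 4.04 * (-1.41)^2 ≈ 8.03
i=3: S_3 = 4.04 * (-1.41)^3 ≈ -11.33
The first 4 terms are: [4.04, -5.7, 8.03, -11.33]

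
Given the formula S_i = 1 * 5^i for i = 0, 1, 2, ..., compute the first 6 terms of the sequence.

This is a geometric sequence.
i=0: S_0 = 1 * 5^0 = 1
i=1: S_1 = 1 * 5^1 = 5
i=2: S_2 = 1 * 5^2 = 25
i=3: S_3 = 1 * 5^3 = 125
i=4: S_4 = 1 * 5^4 = 625
i=5: S_5 = 1 * 5^5 = 3125
The first 6 terms are: [1, 5, 25, 125, 625, 3125]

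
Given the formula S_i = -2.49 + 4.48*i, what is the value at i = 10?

S_10 = -2.49 + 4.48*10 = -2.49 + 44.8 = 42.31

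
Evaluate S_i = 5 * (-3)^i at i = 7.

S_7 = 5 * (-3)^7 = 5 * -2187 = -10935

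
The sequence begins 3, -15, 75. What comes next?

Ratios: -15 / 3 = -5.0
This is a geometric sequence with common ratio r = -5.
Next term = 75 * -5 = -375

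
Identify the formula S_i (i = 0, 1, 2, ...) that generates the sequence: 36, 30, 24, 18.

Check differences: 30 - 36 = -6
24 - 30 = -6
Common difference d = -6.
First term a = 36.
Formula: S_i = 36 - 6*i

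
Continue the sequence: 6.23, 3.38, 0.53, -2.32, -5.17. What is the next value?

Differences: 3.38 - 6.23 = -2.85
This is an arithmetic sequence with common difference d = -2.85.
Next term = -5.17 + -2.85 = -8.02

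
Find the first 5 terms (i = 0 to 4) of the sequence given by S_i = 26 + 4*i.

This is an arithmetic sequence.
i=0: S_0 = 26 + 4*0 = 26
i=1: S_1 = 26 + 4*1 = 30
i=2: S_2 = 26 + 4*2 = 34
i=3: S_3 = 26 + 4*3 = 38
i=4: S_4 = 26 + 4*4 = 42
The first 5 terms are: [26, 30, 34, 38, 42]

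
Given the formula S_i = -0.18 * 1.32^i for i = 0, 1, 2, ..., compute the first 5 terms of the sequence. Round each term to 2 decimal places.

This is a geometric sequence.
i=0: S_0 = -0.18 * 1.32^0 = -0.18
i=1: S_1 = -0.18 * 1.32^1 ≈ -0.24
i=2: S_2 = -0.18 * 1.32^2 ≈ -0.31
i=3: S_3 = -0.18 * 1.32^3 ≈ -0.41
i=4: S_4 = -0.18 * 1.32^4 ≈ -0.55
The first 5 terms are: [-0.18, -0.24, -0.31, -0.41, -0.55]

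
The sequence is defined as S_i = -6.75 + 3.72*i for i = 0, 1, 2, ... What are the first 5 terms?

This is an arithmetic sequence.
i=0: S_0 = -6.75 + 3.72*0 = -6.75
i=1: S_1 = -6.75 + 3.72*1 = -3.03
i=2: S_2 = -6.75 + 3.72*2 = 0.69
i=3: S_3 = -6.75 + 3.72*3 = 4.41
i=4: S_4 = -6.75 + 3.72*4 = 8.13
The first 5 terms are: [-6.75, -3.03, 0.69, 4.41, 8.13]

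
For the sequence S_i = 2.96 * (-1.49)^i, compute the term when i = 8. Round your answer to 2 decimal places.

S_8 = 2.96 * (-1.49)^8 ≈ 2.96 * 24.2935 ≈ 71.91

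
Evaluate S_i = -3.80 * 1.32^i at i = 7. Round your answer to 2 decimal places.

S_7 = -3.8 * 1.32^7 ≈ -3.8 * 6.9826 ≈ -26.53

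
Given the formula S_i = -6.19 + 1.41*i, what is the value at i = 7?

S_7 = -6.19 + 1.41*7 = -6.19 + 9.87 = 3.68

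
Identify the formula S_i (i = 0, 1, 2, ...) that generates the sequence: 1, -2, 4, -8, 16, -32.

Check ratios: -2 / 1 = -2.0
Common ratio r = -2.
First term a = 1.
Formula: S_i = 1 * (-2)^i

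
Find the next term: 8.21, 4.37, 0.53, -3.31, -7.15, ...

Differences: 4.37 - 8.21 = -3.84
This is an arithmetic sequence with common difference d = -3.84.
Next term = -7.15 + -3.84 = -10.99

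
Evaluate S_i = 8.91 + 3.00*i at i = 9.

S_9 = 8.91 + 3.0*9 = 8.91 + 27.0 = 35.91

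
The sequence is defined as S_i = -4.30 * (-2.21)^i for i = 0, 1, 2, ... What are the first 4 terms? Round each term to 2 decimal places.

This is a geometric sequence.
i=0: S_0 = -4.3 * (-2.21)^0 = -4.3
i=1: S_1 = -4.3 * (-2.21)^1 ≈ 9.5
i=2: S_2 = -4.3 * (-2.21)^2 ≈ -21.0
i=3: S_3 = -4.3 * (-2.21)^3 ≈ 46.41
The first 4 terms are: [-4.3, 9.5, -21.0, 46.41]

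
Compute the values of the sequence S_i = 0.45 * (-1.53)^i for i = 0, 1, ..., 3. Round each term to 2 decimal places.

This is a geometric sequence.
i=0: S_0 = 0.45 * (-1.53)^0 = 0.45
i=1: S_1 = 0.45 * (-1.53)^1 ≈ -0.69
i=2: S_2 = 0.45 * (-1.53)^2 ≈ 1.05
i=3: S_3 = 0.45 * (-1.53)^3 ≈ -1.61
The first 4 terms are: [0.45, -0.69, 1.05, -1.61]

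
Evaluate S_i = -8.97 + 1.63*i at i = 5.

S_5 = -8.97 + 1.63*5 = -8.97 + 8.15 = -0.82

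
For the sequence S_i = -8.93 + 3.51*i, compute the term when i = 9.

S_9 = -8.93 + 3.51*9 = -8.93 + 31.59 = 22.66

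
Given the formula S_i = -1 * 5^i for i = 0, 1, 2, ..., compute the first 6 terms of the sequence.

This is a geometric sequence.
i=0: S_0 = -1 * 5^0 = -1
i=1: S_1 = -1 * 5^1 = -5
i=2: S_2 = -1 * 5^2 = -25
i=3: S_3 = -1 * 5^3 = -125
i=4: S_4 = -1 * 5^4 = -625
i=5: S_5 = -1 * 5^5 = -3125
The first 6 terms are: [-1, -5, -25, -125, -625, -3125]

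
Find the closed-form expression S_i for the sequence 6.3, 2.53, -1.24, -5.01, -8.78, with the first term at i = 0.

Check differences: 2.53 - 6.3 = -3.77
-1.24 - 2.53 = -3.77
Common difference d = -3.77.
First term a = 6.3.
Formula: S_i = 6.30 - 3.77*i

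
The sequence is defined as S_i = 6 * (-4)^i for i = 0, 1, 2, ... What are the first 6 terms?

This is a geometric sequence.
i=0: S_0 = 6 * (-4)^0 = 6
i=1: S_1 = 6 * (-4)^1 = -24
i=2: S_2 = 6 * (-4)^2 = 96
i=3: S_3 = 6 * (-4)^3 = -384
i=4: S_4 = 6 * (-4)^4 = 1536
i=5: S_5 = 6 * (-4)^5 = -6144
The first 6 terms are: [6, -24, 96, -384, 1536, -6144]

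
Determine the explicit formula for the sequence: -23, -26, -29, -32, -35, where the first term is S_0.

Check differences: -26 - -23 = -3
-29 - -26 = -3
Common difference d = -3.
First term a = -23.
Formula: S_i = -23 - 3*i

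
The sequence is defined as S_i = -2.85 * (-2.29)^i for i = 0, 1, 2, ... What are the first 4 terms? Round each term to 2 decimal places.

This is a geometric sequence.
i=0: S_0 = -2.85 * (-2.29)^0 = -2.85
i=1: S_1 = -2.85 * (-2.29)^1 ≈ 6.53
i=2: S_2 = -2.85 * (-2.29)^2 ≈ -14.95
i=3: S_3 = -2.85 * (-2.29)^3 ≈ 34.23
The first 4 terms are: [-2.85, 6.53, -14.95, 34.23]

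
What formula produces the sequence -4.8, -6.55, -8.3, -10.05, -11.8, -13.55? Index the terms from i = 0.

Check differences: -6.55 - -4.8 = -1.75
-8.3 - -6.55 = -1.75
Common difference d = -1.75.
First term a = -4.8.
Formula: S_i = -4.80 - 1.75*i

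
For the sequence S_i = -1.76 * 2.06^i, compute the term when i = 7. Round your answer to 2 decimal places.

S_7 = -1.76 * 2.06^7 ≈ -1.76 * 157.4239 ≈ -277.07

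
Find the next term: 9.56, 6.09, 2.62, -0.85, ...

Differences: 6.09 - 9.56 = -3.47
This is an arithmetic sequence with common difference d = -3.47.
Next term = -0.85 + -3.47 = -4.32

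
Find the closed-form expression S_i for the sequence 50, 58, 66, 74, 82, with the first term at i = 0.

Check differences: 58 - 50 = 8
66 - 58 = 8
Common difference d = 8.
First term a = 50.
Formula: S_i = 50 + 8*i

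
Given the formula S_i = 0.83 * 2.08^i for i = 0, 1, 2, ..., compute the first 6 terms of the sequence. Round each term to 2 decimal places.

This is a geometric sequence.
i=0: S_0 = 0.83 * 2.08^0 = 0.83
i=1: S_1 = 0.83 * 2.08^1 ≈ 1.73
i=2: S_2 = 0.83 * 2.08^2 ≈ 3.59
i=3: S_3 = 0.83 * 2.08^3 ≈ 7.47
i=4: S_4 = 0.83 * 2.08^4 ≈ 15.54
i=5: S_5 = 0.83 * 2.08^5 ≈ 32.31
The first 6 terms are: [0.83, 1.73, 3.59, 7.47, 15.54, 32.31]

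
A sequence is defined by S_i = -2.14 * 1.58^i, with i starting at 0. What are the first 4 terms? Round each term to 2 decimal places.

This is a geometric sequence.
i=0: S_0 = -2.14 * 1.58^0 = -2.14
i=1: S_1 = -2.14 * 1.58^1 ≈ -3.38
i=2: S_2 = -2.14 * 1.58^2 ≈ -5.34
i=3: S_3 = -2.14 * 1.58^3 ≈ -8.44
The first 4 terms are: [-2.14, -3.38, -5.34, -8.44]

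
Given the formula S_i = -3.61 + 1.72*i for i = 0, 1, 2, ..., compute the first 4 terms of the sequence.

This is an arithmetic sequence.
i=0: S_0 = -3.61 + 1.72*0 = -3.61
i=1: S_1 = -3.61 + 1.72*1 = -1.89
i=2: S_2 = -3.61 + 1.72*2 = -0.17
i=3: S_3 = -3.61 + 1.72*3 = 1.55
The first 4 terms are: [-3.61, -1.89, -0.17, 1.55]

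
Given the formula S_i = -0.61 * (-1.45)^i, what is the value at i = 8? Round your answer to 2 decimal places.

S_8 = -0.61 * (-1.45)^8 ≈ -0.61 * 19.5409 ≈ -11.92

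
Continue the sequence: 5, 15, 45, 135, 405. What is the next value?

Ratios: 15 / 5 = 3.0
This is a geometric sequence with common ratio r = 3.
Next term = 405 * 3 = 1215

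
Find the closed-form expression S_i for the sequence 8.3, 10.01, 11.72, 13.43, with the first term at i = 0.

Check differences: 10.01 - 8.3 = 1.71
11.72 - 10.01 = 1.71
Common difference d = 1.71.
First term a = 8.3.
Formula: S_i = 8.30 + 1.71*i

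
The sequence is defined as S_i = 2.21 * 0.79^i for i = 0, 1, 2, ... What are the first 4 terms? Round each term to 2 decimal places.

This is a geometric sequence.
i=0: S_0 = 2.21 * 0.79^0 = 2.21
i=1: S_1 = 2.21 * 0.79^1 ≈ 1.75
i=2: S_2 = 2.21 * 0.79^2 ≈ 1.38
i=3: S_3 = 2.21 * 0.79^3 ≈ 1.09
The first 4 terms are: [2.21, 1.75, 1.38, 1.09]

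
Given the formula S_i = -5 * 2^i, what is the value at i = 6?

S_6 = -5 * 2^6 = -5 * 64 = -320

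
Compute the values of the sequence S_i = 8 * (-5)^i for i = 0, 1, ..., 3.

This is a geometric sequence.
i=0: S_0 = 8 * (-5)^0 = 8
i=1: S_1 = 8 * (-5)^1 = -40
i=2: S_2 = 8 * (-5)^2 = 200
i=3: S_3 = 8 * (-5)^3 = -1000
The first 4 terms are: [8, -40, 200, -1000]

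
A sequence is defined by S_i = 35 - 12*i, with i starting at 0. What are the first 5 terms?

This is an arithmetic sequence.
i=0: S_0 = 35 + -12*0 = 35
i=1: S_1 = 35 + -12*1 = 23
i=2: S_2 = 35 + -12*2 = 11
i=3: S_3 = 35 + -12*3 = -1
i=4: S_4 = 35 + -12*4 = -13
The first 5 terms are: [35, 23, 11, -1, -13]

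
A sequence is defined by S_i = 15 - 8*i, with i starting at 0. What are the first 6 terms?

This is an arithmetic sequence.
i=0: S_0 = 15 + -8*0 = 15
i=1: S_1 = 15 + -8*1 = 7
i=2: S_2 = 15 + -8*2 = -1
i=3: S_3 = 15 + -8*3 = -9
i=4: S_4 = 15 + -8*4 = -17
i=5: S_5 = 15 + -8*5 = -25
The first 6 terms are: [15, 7, -1, -9, -17, -25]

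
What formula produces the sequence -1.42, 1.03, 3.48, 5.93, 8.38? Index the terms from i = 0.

Check differences: 1.03 - -1.42 = 2.45
3.48 - 1.03 = 2.45
Common difference d = 2.45.
First term a = -1.42.
Formula: S_i = -1.42 + 2.45*i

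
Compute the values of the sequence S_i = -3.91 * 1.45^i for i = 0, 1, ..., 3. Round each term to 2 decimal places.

This is a geometric sequence.
i=0: S_0 = -3.91 * 1.45^0 = -3.91
i=1: S_1 = -3.91 * 1.45^1 ≈ -5.67
i=2: S_2 = -3.91 * 1.45^2 ≈ -8.22
i=3: S_3 = -3.91 * 1.45^3 ≈ -11.92
The first 4 terms are: [-3.91, -5.67, -8.22, -11.92]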